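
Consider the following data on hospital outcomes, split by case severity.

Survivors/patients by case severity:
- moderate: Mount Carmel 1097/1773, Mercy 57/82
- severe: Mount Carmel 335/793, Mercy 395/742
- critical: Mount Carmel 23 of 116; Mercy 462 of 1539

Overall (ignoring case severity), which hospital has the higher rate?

Mount Carmel

Moderate: Mount Carmel 1097/1773 = 61.9%, Mercy 57/82 = 69.5% → Mercy
Severe: Mount Carmel 335/793 = 42.2%, Mercy 395/742 = 53.2% → Mercy
Critical: Mount Carmel 23/116 = 19.8%, Mercy 462/1539 = 30.0% → Mercy
Overall: Mount Carmel 1455/2682 = 54.3%, Mercy 914/2363 = 38.7% → Mount Carmel
(Mercy wins every case group but Mount Carmel wins overall — Mercy's patients skew toward the low-rate critical group.)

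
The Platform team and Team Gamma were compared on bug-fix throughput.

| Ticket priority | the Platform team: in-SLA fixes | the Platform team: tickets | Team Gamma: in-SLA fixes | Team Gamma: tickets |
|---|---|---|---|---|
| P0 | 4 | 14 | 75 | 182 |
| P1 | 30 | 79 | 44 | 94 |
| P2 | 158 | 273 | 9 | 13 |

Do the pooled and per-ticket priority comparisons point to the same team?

No

P0: the Platform team 4/14 = 28.6%, Team Gamma 75/182 = 41.2% → Team Gamma
P1: the Platform team 30/79 = 38.0%, Team Gamma 44/94 = 46.8% → Team Gamma
P2: the Platform team 158/273 = 57.9%, Team Gamma 9/13 = 69.2% → Team Gamma
Overall: the Platform team 192/366 = 52.5%, Team Gamma 128/289 = 44.3% → the Platform team
Team Gamma wins each ticket group but the Platform team wins overall — the comparison reverses. Team Gamma's tickets skew toward P0, which has a lower base rate.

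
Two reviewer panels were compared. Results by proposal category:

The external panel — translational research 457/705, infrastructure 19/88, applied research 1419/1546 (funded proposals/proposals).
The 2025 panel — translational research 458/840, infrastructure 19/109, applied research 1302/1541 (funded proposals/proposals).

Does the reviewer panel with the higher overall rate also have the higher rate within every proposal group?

Translational research: the external panel 457/705 = 64.8%, the 2025 panel 458/840 = 54.5% → the external panel
Infrastructure: the external panel 19/88 = 21.6%, the 2025 panel 19/109 = 17.4% → the external panel
Applied research: the external panel 1419/1546 = 91.8%, the 2025 panel 1302/1541 = 84.5% → the external panel
Overall: the external panel 1895/2339 = 81.0%, the 2025 panel 1779/2490 = 71.4% → the external panel
The external panel wins overall and in every proposal group — no reversal.

Yes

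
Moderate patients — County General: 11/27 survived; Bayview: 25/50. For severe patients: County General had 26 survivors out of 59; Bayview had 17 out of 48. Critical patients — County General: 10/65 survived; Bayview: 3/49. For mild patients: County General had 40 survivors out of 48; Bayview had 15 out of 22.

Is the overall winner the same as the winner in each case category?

Moderate: County General 11/27 = 40.7%, Bayview 25/50 = 50.0% → Bayview
Severe: County General 26/59 = 44.1%, Bayview 17/48 = 35.4% → County General
Critical: County General 10/65 = 15.4%, Bayview 3/49 = 6.1% → County General
Mild: County General 40/48 = 83.3%, Bayview 15/22 = 68.2% → County General
Overall: County General 87/199 = 43.7%, Bayview 60/169 = 35.5% → County General
Neither sweeps: County General wins 3 of 4 groups, Bayview wins 1. County General wins overall but not every group — no Simpson reversal.

No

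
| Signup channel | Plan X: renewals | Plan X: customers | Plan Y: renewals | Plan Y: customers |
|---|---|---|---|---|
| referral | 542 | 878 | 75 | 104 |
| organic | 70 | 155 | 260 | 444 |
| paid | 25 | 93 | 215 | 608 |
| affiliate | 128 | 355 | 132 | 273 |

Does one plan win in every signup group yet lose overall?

Yes

Referral: Plan X 542/878 = 61.7%, Plan Y 75/104 = 72.1% → Plan Y
Organic: Plan X 70/155 = 45.2%, Plan Y 260/444 = 58.6% → Plan Y
Paid: Plan X 25/93 = 26.9%, Plan Y 215/608 = 35.4% → Plan Y
Affiliate: Plan X 128/355 = 36.1%, Plan Y 132/273 = 48.4% → Plan Y
Overall: Plan X 765/1481 = 51.7%, Plan Y 682/1429 = 47.7% → Plan X
Plan Y wins each signup group but Plan X wins overall — the comparison reverses. Plan Y's customers skew toward paid, which has a lower base rate.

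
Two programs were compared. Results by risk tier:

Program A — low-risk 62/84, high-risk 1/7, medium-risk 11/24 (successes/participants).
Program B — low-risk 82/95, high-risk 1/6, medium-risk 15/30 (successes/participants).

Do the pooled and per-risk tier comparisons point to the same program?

Low-risk: Program A 62/84 = 73.8%, Program B 82/95 = 86.3% → Program B
High-risk: Program A 1/7 = 14.3%, Program B 1/6 = 16.7% → Program B
Medium-risk: Program A 11/24 = 45.8%, Program B 15/30 = 50.0% → Program B
Overall: Program A 74/115 = 64.3%, Program B 98/131 = 74.8% → Program B
Program B wins overall and in every risk group — no reversal.

Yes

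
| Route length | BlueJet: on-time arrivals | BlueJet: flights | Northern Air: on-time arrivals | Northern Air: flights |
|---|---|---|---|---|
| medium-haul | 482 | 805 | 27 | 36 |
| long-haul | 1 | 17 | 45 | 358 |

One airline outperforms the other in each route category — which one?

Northern Air

Medium-haul: BlueJet 482/805 = 59.9%, Northern Air 27/36 = 75.0% → Northern Air
Long-haul: BlueJet 1/17 = 5.9%, Northern Air 45/358 = 12.6% → Northern Air
Northern Air has the higher rate in both groups.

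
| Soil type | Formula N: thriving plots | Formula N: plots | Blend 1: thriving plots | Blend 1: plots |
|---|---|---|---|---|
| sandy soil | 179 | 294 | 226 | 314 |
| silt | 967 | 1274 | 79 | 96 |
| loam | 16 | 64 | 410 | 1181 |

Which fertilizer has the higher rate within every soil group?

Blend 1

Sandy soil: Formula N 179/294 = 60.9%, Blend 1 226/314 = 72.0% → Blend 1
Silt: Formula N 967/1274 = 75.9%, Blend 1 79/96 = 82.3% → Blend 1
Loam: Formula N 16/64 = 25.0%, Blend 1 410/1181 = 34.7% → Blend 1
Blend 1 has the higher rate in all 3 groups.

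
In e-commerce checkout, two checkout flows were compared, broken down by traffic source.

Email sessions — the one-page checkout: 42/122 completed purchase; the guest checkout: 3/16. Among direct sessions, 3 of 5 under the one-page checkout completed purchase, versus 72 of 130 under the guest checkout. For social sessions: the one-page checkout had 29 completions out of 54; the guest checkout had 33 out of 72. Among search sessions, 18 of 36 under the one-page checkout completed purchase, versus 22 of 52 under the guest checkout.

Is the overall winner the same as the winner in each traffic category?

Email: the one-page checkout 42/122 = 34.4%, the guest checkout 3/16 = 18.8% → the one-page checkout
Direct: the one-page checkout 3/5 = 60.0%, the guest checkout 72/130 = 55.4% → the one-page checkout
Social: the one-page checkout 29/54 = 53.7%, the guest checkout 33/72 = 45.8% → the one-page checkout
Search: the one-page checkout 18/36 = 50.0%, the guest checkout 22/52 = 42.3% → the one-page checkout
Overall: the one-page checkout 92/217 = 42.4%, the guest checkout 130/270 = 48.1% → the guest checkout
The one-page checkout wins each traffic group but the guest checkout wins overall — the comparison reverses. The one-page checkout's sessions skew toward email, which has a lower base rate.

No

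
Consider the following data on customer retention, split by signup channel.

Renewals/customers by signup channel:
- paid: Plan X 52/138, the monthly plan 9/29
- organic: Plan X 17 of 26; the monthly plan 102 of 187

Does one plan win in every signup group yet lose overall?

Paid: Plan X 52/138 = 37.7%, the monthly plan 9/29 = 31.0% → Plan X
Organic: Plan X 17/26 = 65.4%, the monthly plan 102/187 = 54.5% → Plan X
Overall: Plan X 69/164 = 42.1%, the monthly plan 111/216 = 51.4% → the monthly plan
Plan X wins each signup group but the monthly plan wins overall — the comparison reverses. Plan X's customers skew toward paid, which has a lower base rate.

Yes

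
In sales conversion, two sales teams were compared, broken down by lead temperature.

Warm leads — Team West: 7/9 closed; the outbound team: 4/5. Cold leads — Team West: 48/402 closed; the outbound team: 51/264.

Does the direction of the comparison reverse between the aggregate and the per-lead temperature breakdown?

Warm: Team West 7/9 = 77.8%, the outbound team 4/5 = 80.0% → the outbound team
Cold: Team West 48/402 = 11.9%, the outbound team 51/264 = 19.3% → the outbound team
Overall: Team West 55/411 = 13.4%, the outbound team 55/269 = 20.4% → the outbound team
The outbound team wins overall and in every lead group — no reversal.

No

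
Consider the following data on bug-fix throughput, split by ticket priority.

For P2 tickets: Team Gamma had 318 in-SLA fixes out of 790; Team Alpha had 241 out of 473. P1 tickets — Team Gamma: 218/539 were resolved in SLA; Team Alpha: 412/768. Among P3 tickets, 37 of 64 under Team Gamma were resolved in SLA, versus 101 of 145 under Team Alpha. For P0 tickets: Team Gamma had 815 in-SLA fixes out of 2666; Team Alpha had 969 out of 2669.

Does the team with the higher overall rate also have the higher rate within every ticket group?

P2: Team Gamma 318/790 = 40.3%, Team Alpha 241/473 = 51.0% → Team Alpha
P1: Team Gamma 218/539 = 40.4%, Team Alpha 412/768 = 53.6% → Team Alpha
P3: Team Gamma 37/64 = 57.8%, Team Alpha 101/145 = 69.7% → Team Alpha
P0: Team Gamma 815/2666 = 30.6%, Team Alpha 969/2669 = 36.3% → Team Alpha
Overall: Team Gamma 1388/4059 = 34.2%, Team Alpha 1723/4055 = 42.5% → Team Alpha
Team Alpha wins overall and in every ticket group — no reversal.

Yes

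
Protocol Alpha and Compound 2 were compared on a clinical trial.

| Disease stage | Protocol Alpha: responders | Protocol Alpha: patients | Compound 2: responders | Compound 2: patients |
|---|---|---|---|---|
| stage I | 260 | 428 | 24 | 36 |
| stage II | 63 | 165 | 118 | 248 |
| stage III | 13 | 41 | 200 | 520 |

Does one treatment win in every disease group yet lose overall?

Yes

Stage I: Protocol Alpha 260/428 = 60.7%, Compound 2 24/36 = 66.7% → Compound 2
Stage II: Protocol Alpha 63/165 = 38.2%, Compound 2 118/248 = 47.6% → Compound 2
Stage III: Protocol Alpha 13/41 = 31.7%, Compound 2 200/520 = 38.5% → Compound 2
Overall: Protocol Alpha 336/634 = 53.0%, Compound 2 342/804 = 42.5% → Protocol Alpha
Compound 2 wins each disease group but Protocol Alpha wins overall — the comparison reverses. Compound 2's patients skew toward stage III, which has a lower base rate.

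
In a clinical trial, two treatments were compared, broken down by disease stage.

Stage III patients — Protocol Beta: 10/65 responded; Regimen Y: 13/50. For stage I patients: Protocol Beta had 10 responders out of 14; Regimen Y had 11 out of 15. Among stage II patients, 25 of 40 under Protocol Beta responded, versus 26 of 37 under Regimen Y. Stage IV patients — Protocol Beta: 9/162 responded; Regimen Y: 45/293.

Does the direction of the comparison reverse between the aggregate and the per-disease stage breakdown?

No

Stage III: Protocol Beta 10/65 = 15.4%, Regimen Y 13/50 = 26.0% → Regimen Y
Stage I: Protocol Beta 10/14 = 71.4%, Regimen Y 11/15 = 73.3% → Regimen Y
Stage II: Protocol Beta 25/40 = 62.5%, Regimen Y 26/37 = 70.3% → Regimen Y
Stage IV: Protocol Beta 9/162 = 5.6%, Regimen Y 45/293 = 15.4% → Regimen Y
Overall: Protocol Beta 54/281 = 19.2%, Regimen Y 95/395 = 24.1% → Regimen Y
Regimen Y wins overall and in every disease group — no reversal.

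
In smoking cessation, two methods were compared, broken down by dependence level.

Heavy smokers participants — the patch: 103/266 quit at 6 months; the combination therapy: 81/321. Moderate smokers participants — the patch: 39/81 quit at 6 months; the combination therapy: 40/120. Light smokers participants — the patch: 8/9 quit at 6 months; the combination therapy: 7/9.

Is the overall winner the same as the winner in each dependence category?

Heavy smokers: the patch 103/266 = 38.7%, the combination therapy 81/321 = 25.2% → the patch
Moderate smokers: the patch 39/81 = 48.1%, the combination therapy 40/120 = 33.3% → the patch
Light smokers: the patch 8/9 = 88.9%, the combination therapy 7/9 = 77.8% → the patch
Overall: the patch 150/356 = 42.1%, the combination therapy 128/450 = 28.4% → the patch
The patch wins overall and in every dependence group — no reversal.

Yes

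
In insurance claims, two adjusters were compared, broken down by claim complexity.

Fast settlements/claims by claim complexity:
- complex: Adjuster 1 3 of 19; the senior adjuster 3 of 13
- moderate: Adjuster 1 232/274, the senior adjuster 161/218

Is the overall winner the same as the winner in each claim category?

No

Complex: Adjuster 1 3/19 = 15.8%, the senior adjuster 3/13 = 23.1% → the senior adjuster
Moderate: Adjuster 1 232/274 = 84.7%, the senior adjuster 161/218 = 73.9% → Adjuster 1
Overall: Adjuster 1 235/293 = 80.2%, the senior adjuster 164/231 = 71.0% → Adjuster 1
Neither sweeps: Adjuster 1 wins 1 of 2 groups, the senior adjuster wins 1. Adjuster 1 wins overall but not every group — no Simpson reversal.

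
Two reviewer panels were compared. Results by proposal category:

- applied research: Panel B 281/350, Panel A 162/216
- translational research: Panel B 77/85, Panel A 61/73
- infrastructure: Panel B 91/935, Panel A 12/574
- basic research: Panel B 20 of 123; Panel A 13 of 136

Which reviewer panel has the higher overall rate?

Panel B

Applied research: Panel B 281/350 = 80.3%, Panel A 162/216 = 75.0% → Panel B
Translational research: Panel B 77/85 = 90.6%, Panel A 61/73 = 83.6% → Panel B
Infrastructure: Panel B 91/935 = 9.7%, Panel A 12/574 = 2.1% → Panel B
Basic research: Panel B 20/123 = 16.3%, Panel A 13/136 = 9.6% → Panel B
Overall: Panel B 469/1493 = 31.4%, Panel A 248/999 = 24.8% → Panel B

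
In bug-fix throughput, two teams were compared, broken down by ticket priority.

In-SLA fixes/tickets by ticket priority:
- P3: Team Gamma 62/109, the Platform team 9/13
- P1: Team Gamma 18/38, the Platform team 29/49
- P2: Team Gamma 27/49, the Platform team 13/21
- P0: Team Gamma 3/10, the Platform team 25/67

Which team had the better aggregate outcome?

Team Gamma

P3: Team Gamma 62/109 = 56.9%, the Platform team 9/13 = 69.2% → the Platform team
P1: Team Gamma 18/38 = 47.4%, the Platform team 29/49 = 59.2% → the Platform team
P2: Team Gamma 27/49 = 55.1%, the Platform team 13/21 = 61.9% → the Platform team
P0: Team Gamma 3/10 = 30.0%, the Platform team 25/67 = 37.3% → the Platform team
Overall: Team Gamma 110/206 = 53.4%, the Platform team 76/150 = 50.7% → Team Gamma
(The Platform team wins every ticket group but Team Gamma wins overall — the Platform team's tickets skew toward the low-rate P0 group.)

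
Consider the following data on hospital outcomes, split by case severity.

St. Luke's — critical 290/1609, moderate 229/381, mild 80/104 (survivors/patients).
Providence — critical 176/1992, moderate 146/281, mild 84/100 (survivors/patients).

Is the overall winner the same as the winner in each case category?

No

Critical: St. Luke's 290/1609 = 18.0%, Providence 176/1992 = 8.8% → St. Luke's
Moderate: St. Luke's 229/381 = 60.1%, Providence 146/281 = 52.0% → St. Luke's
Mild: St. Luke's 80/104 = 76.9%, Providence 84/100 = 84.0% → Providence
Overall: St. Luke's 599/2094 = 28.6%, Providence 406/2373 = 17.1% → St. Luke's
Neither sweeps: St. Luke's wins 2 of 3 groups, Providence wins 1. St. Luke's wins overall but not every group — no Simpson reversal.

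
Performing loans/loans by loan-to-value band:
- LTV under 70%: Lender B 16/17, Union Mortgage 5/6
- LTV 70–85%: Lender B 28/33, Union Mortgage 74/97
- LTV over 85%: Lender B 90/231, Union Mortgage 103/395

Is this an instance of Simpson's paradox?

LTV under 70%: Lender B 16/17 = 94.1%, Union Mortgage 5/6 = 83.3% → Lender B
LTV 70–85%: Lender B 28/33 = 84.8%, Union Mortgage 74/97 = 76.3% → Lender B
LTV over 85%: Lender B 90/231 = 39.0%, Union Mortgage 103/395 = 26.1% → Lender B
Overall: Lender B 134/281 = 47.7%, Union Mortgage 182/498 = 36.5% → Lender B
Lender B wins overall and in every loan-to-value group — no reversal.

No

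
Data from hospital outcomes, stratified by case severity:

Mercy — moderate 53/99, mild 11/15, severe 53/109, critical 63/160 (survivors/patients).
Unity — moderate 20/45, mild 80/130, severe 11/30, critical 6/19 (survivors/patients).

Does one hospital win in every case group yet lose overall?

Yes

Moderate: Mercy 53/99 = 53.5%, Unity 20/45 = 44.4% → Mercy
Mild: Mercy 11/15 = 73.3%, Unity 80/130 = 61.5% → Mercy
Severe: Mercy 53/109 = 48.6%, Unity 11/30 = 36.7% → Mercy
Critical: Mercy 63/160 = 39.4%, Unity 6/19 = 31.6% → Mercy
Overall: Mercy 180/383 = 47.0%, Unity 117/224 = 52.2% → Unity
Mercy wins each case group but Unity wins overall — the comparison reverses. Mercy's patients skew toward critical, which has a lower base rate.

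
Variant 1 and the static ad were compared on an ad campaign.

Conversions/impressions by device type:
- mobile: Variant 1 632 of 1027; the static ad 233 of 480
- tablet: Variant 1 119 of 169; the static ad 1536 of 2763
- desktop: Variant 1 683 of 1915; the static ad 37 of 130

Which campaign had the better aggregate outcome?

the static ad

Mobile: Variant 1 632/1027 = 61.5%, the static ad 233/480 = 48.5% → Variant 1
Tablet: Variant 1 119/169 = 70.4%, the static ad 1536/2763 = 55.6% → Variant 1
Desktop: Variant 1 683/1915 = 35.7%, the static ad 37/130 = 28.5% → Variant 1
Overall: Variant 1 1434/3111 = 46.1%, the static ad 1806/3373 = 53.5% → the static ad
(Variant 1 wins every device group but the static ad wins overall — Variant 1's impressions skew toward the low-rate desktop group.)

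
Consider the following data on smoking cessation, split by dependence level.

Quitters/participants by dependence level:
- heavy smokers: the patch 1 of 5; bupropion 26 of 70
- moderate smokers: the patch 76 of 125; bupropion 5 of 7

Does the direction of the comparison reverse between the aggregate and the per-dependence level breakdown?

Heavy smokers: the patch 1/5 = 20.0%, bupropion 26/70 = 37.1% → bupropion
Moderate smokers: the patch 76/125 = 60.8%, bupropion 5/7 = 71.4% → bupropion
Overall: the patch 77/130 = 59.2%, bupropion 31/77 = 40.3% → the patch
Bupropion wins each dependence group but the patch wins overall — the comparison reverses. Bupropion's participants skew toward heavy smokers, which has a lower base rate.

Yes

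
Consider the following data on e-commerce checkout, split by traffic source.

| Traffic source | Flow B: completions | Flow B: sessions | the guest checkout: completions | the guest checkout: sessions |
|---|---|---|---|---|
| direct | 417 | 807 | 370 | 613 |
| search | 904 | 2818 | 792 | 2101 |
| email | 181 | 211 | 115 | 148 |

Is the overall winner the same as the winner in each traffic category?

Direct: Flow B 417/807 = 51.7%, the guest checkout 370/613 = 60.4% → the guest checkout
Search: Flow B 904/2818 = 32.1%, the guest checkout 792/2101 = 37.7% → the guest checkout
Email: Flow B 181/211 = 85.8%, the guest checkout 115/148 = 77.7% → Flow B
Overall: Flow B 1502/3836 = 39.2%, the guest checkout 1277/2862 = 44.6% → the guest checkout
Neither sweeps: Flow B wins 1 of 3 groups, the guest checkout wins 2. The guest checkout wins overall but not every group — no Simpson reversal.

No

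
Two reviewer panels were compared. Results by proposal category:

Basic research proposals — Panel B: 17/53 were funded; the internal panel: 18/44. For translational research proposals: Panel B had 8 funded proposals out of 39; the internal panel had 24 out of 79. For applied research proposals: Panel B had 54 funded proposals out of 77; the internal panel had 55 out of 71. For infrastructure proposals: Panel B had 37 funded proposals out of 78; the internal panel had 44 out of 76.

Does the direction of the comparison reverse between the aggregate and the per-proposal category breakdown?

Basic research: Panel B 17/53 = 32.1%, the internal panel 18/44 = 40.9% → the internal panel
Translational research: Panel B 8/39 = 20.5%, the internal panel 24/79 = 30.4% → the internal panel
Applied research: Panel B 54/77 = 70.1%, the internal panel 55/71 = 77.5% → the internal panel
Infrastructure: Panel B 37/78 = 47.4%, the internal panel 44/76 = 57.9% → the internal panel
Overall: Panel B 116/247 = 47.0%, the internal panel 141/270 = 52.2% → the internal panel
The internal panel wins overall and in every proposal group — no reversal.

No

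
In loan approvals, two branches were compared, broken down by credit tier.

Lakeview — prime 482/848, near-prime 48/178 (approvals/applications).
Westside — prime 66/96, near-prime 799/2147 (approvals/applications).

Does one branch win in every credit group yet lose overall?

Yes

Prime: Lakeview 482/848 = 56.8%, Westside 66/96 = 68.8% → Westside
Near-prime: Lakeview 48/178 = 27.0%, Westside 799/2147 = 37.2% → Westside
Overall: Lakeview 530/1026 = 51.7%, Westside 865/2243 = 38.6% → Lakeview
Westside wins each credit group but Lakeview wins overall — the comparison reverses. Westside's applications skew toward near-prime, which has a lower base rate.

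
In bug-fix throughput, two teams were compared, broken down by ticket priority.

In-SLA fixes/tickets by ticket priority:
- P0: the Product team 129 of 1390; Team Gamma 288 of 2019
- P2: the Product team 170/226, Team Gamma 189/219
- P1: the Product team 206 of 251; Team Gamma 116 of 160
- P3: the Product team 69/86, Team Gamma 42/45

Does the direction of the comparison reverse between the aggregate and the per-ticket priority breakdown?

P0: the Product team 129/1390 = 9.3%, Team Gamma 288/2019 = 14.3% → Team Gamma
P2: the Product team 170/226 = 75.2%, Team Gamma 189/219 = 86.3% → Team Gamma
P1: the Product team 206/251 = 82.1%, Team Gamma 116/160 = 72.5% → the Product team
P3: the Product team 69/86 = 80.2%, Team Gamma 42/45 = 93.3% → Team Gamma
Overall: the Product team 574/1953 = 29.4%, Team Gamma 635/2443 = 26.0% → the Product team
Neither sweeps: the Product team wins 1 of 4 groups, Team Gamma wins 3. The Product team wins overall but not every group — no Simpson reversal.

No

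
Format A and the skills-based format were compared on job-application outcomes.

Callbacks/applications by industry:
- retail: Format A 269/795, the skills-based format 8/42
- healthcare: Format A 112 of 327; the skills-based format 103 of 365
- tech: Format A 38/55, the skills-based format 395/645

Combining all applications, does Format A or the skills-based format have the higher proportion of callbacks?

the skills-based format

Retail: Format A 269/795 = 33.8%, the skills-based format 8/42 = 19.0% → Format A
Healthcare: Format A 112/327 = 34.3%, the skills-based format 103/365 = 28.2% → Format A
Tech: Format A 38/55 = 69.1%, the skills-based format 395/645 = 61.2% → Format A
Overall: Format A 419/1177 = 35.6%, the skills-based format 506/1052 = 48.1% → the skills-based format
(Format A wins every industry group but the skills-based format wins overall — Format A's applications skew toward the low-rate retail group.)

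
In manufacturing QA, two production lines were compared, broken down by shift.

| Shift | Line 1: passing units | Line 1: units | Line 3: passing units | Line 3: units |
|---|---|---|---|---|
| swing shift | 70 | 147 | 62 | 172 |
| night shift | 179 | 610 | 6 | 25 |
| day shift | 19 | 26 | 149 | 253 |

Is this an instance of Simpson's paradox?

Yes

Swing shift: Line 1 70/147 = 47.6%, Line 3 62/172 = 36.0% → Line 1
Night shift: Line 1 179/610 = 29.3%, Line 3 6/25 = 24.0% → Line 1
Day shift: Line 1 19/26 = 73.1%, Line 3 149/253 = 58.9% → Line 1
Overall: Line 1 268/783 = 34.2%, Line 3 217/450 = 48.2% → Line 3
Line 1 wins each shift group but Line 3 wins overall — the comparison reverses. Line 1's units skew toward night shift, which has a lower base rate.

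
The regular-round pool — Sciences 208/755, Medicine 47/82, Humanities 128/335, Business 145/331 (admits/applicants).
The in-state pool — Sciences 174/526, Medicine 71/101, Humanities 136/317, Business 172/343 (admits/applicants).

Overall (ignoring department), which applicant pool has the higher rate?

the in-state pool

Sciences: the regular-round pool 208/755 = 27.5%, the in-state pool 174/526 = 33.1% → the in-state pool
Medicine: the regular-round pool 47/82 = 57.3%, the in-state pool 71/101 = 70.3% → the in-state pool
Humanities: the regular-round pool 128/335 = 38.2%, the in-state pool 136/317 = 42.9% → the in-state pool
Business: the regular-round pool 145/331 = 43.8%, the in-state pool 172/343 = 50.1% → the in-state pool
Overall: the regular-round pool 528/1503 = 35.1%, the in-state pool 553/1287 = 43.0% → the in-state pool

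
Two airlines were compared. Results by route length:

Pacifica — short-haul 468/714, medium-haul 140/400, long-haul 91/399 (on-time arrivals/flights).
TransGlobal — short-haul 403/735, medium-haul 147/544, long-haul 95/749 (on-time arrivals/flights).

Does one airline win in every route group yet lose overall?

Short-haul: Pacifica 468/714 = 65.5%, TransGlobal 403/735 = 54.8% → Pacifica
Medium-haul: Pacifica 140/400 = 35.0%, TransGlobal 147/544 = 27.0% → Pacifica
Long-haul: Pacifica 91/399 = 22.8%, TransGlobal 95/749 = 12.7% → Pacifica
Overall: Pacifica 699/1513 = 46.2%, TransGlobal 645/2028 = 31.8% → Pacifica
Pacifica wins overall and in every route group — no reversal.

No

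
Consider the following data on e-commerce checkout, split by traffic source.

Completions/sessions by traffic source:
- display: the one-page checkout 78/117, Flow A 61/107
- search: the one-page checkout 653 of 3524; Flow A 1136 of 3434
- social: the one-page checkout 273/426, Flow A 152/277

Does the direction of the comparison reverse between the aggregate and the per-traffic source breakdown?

Display: the one-page checkout 78/117 = 66.7%, Flow A 61/107 = 57.0% → the one-page checkout
Search: the one-page checkout 653/3524 = 18.5%, Flow A 1136/3434 = 33.1% → Flow A
Social: the one-page checkout 273/426 = 64.1%, Flow A 152/277 = 54.9% → the one-page checkout
Overall: the one-page checkout 1004/4067 = 24.7%, Flow A 1349/3818 = 35.3% → Flow A
Neither sweeps: the one-page checkout wins 2 of 3 groups, Flow A wins 1. Flow A wins overall but not every group — no Simpson reversal.

No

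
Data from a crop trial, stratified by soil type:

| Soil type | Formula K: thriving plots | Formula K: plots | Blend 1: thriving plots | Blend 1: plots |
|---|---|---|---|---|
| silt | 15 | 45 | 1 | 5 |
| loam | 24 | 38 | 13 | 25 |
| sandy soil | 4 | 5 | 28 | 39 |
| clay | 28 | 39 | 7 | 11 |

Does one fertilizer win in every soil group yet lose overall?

Silt: Formula K 15/45 = 33.3%, Blend 1 1/5 = 20.0% → Formula K
Loam: Formula K 24/38 = 63.2%, Blend 1 13/25 = 52.0% → Formula K
Sandy soil: Formula K 4/5 = 80.0%, Blend 1 28/39 = 71.8% → Formula K
Clay: Formula K 28/39 = 71.8%, Blend 1 7/11 = 63.6% → Formula K
Overall: Formula K 71/127 = 55.9%, Blend 1 49/80 = 61.2% → Blend 1
Formula K wins each soil group but Blend 1 wins overall — the comparison reverses. Formula K's plots skew toward silt, which has a lower base rate.

Yes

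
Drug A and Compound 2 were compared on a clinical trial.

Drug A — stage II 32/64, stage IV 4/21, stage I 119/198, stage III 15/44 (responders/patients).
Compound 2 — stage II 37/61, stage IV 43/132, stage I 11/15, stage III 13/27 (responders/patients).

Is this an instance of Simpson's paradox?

Stage II: Drug A 32/64 = 50.0%, Compound 2 37/61 = 60.7% → Compound 2
Stage IV: Drug A 4/21 = 19.0%, Compound 2 43/132 = 32.6% → Compound 2
Stage I: Drug A 119/198 = 60.1%, Compound 2 11/15 = 73.3% → Compound 2
Stage III: Drug A 15/44 = 34.1%, Compound 2 13/27 = 48.1% → Compound 2
Overall: Drug A 170/327 = 52.0%, Compound 2 104/235 = 44.3% → Drug A
Compound 2 wins each disease group but Drug A wins overall — the comparison reverses. Compound 2's patients skew toward stage IV, which has a lower base rate.

Yes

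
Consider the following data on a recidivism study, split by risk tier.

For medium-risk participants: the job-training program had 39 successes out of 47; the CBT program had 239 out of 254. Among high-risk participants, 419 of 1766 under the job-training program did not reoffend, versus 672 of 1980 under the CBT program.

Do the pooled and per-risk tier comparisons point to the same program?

Medium-risk: the job-training program 39/47 = 83.0%, the CBT program 239/254 = 94.1% → the CBT program
High-risk: the job-training program 419/1766 = 23.7%, the CBT program 672/1980 = 33.9% → the CBT program
Overall: the job-training program 458/1813 = 25.3%, the CBT program 911/2234 = 40.8% → the CBT program
The CBT program wins overall and in every risk group — no reversal.

Yes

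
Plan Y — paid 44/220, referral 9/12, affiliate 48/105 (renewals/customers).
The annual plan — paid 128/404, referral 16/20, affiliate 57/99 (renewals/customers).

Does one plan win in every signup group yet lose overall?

Paid: Plan Y 44/220 = 20.0%, the annual plan 128/404 = 31.7% → the annual plan
Referral: Plan Y 9/12 = 75.0%, the annual plan 16/20 = 80.0% → the annual plan
Affiliate: Plan Y 48/105 = 45.7%, the annual plan 57/99 = 57.6% → the annual plan
Overall: Plan Y 101/337 = 30.0%, the annual plan 201/523 = 38.4% → the annual plan
The annual plan wins overall and in every signup group — no reversal.

No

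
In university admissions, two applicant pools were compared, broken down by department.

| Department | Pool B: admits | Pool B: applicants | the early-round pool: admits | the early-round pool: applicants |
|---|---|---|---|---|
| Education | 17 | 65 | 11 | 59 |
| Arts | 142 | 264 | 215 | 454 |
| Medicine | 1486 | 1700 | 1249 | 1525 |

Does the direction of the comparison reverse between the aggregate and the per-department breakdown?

Education: Pool B 17/65 = 26.2%, the early-round pool 11/59 = 18.6% → Pool B
Arts: Pool B 142/264 = 53.8%, the early-round pool 215/454 = 47.4% → Pool B
Medicine: Pool B 1486/1700 = 87.4%, the early-round pool 1249/1525 = 81.9% → Pool B
Overall: Pool B 1645/2029 = 81.1%, the early-round pool 1475/2038 = 72.4% → Pool B
Pool B wins overall and in every department group — no reversal.

No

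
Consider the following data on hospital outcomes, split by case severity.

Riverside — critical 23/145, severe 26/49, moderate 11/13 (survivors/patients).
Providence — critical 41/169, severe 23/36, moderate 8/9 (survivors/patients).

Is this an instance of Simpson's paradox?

Critical: Riverside 23/145 = 15.9%, Providence 41/169 = 24.3% → Providence
Severe: Riverside 26/49 = 53.1%, Providence 23/36 = 63.9% → Providence
Moderate: Riverside 11/13 = 84.6%, Providence 8/9 = 88.9% → Providence
Overall: Riverside 60/207 = 29.0%, Providence 72/214 = 33.6% → Providence
Providence wins overall and in every case group — no reversal.

No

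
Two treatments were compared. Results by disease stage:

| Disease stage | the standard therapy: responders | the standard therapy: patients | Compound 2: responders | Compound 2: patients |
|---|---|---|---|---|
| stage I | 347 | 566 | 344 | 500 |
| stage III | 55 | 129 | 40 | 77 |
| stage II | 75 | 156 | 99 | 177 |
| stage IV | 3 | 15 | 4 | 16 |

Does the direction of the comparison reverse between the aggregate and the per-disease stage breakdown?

Stage I: the standard therapy 347/566 = 61.3%, Compound 2 344/500 = 68.8% → Compound 2
Stage III: the standard therapy 55/129 = 42.6%, Compound 2 40/77 = 51.9% → Compound 2
Stage II: the standard therapy 75/156 = 48.1%, Compound 2 99/177 = 55.9% → Compound 2
Stage IV: the standard therapy 3/15 = 20.0%, Compound 2 4/16 = 25.0% → Compound 2
Overall: the standard therapy 480/866 = 55.4%, Compound 2 487/770 = 63.2% → Compound 2
Compound 2 wins overall and in every disease group — no reversal.

No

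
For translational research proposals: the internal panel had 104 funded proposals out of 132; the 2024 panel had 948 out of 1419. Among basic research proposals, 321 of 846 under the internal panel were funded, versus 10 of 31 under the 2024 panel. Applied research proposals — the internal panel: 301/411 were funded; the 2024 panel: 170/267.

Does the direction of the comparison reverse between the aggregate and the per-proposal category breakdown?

Translational research: the internal panel 104/132 = 78.8%, the 2024 panel 948/1419 = 66.8% → the internal panel
Basic research: the internal panel 321/846 = 37.9%, the 2024 panel 10/31 = 32.3% → the internal panel
Applied research: the internal panel 301/411 = 73.2%, the 2024 panel 170/267 = 63.7% → the internal panel
Overall: the internal panel 726/1389 = 52.3%, the 2024 panel 1128/1717 = 65.7% → the 2024 panel
The internal panel wins each proposal group but the 2024 panel wins overall — the comparison reverses. The internal panel's proposals skew toward basic research, which has a lower base rate.

Yes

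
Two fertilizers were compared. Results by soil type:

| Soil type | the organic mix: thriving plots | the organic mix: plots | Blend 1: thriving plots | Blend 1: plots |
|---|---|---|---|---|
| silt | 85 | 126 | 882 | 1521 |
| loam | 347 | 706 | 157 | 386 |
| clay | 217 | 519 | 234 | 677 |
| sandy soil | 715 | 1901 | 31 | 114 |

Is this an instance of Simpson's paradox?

Silt: the organic mix 85/126 = 67.5%, Blend 1 882/1521 = 58.0% → the organic mix
Loam: the organic mix 347/706 = 49.2%, Blend 1 157/386 = 40.7% → the organic mix
Clay: the organic mix 217/519 = 41.8%, Blend 1 234/677 = 34.6% → the organic mix
Sandy soil: the organic mix 715/1901 = 37.6%, Blend 1 31/114 = 27.2% → the organic mix
Overall: the organic mix 1364/3252 = 41.9%, Blend 1 1304/2698 = 48.3% → Blend 1
The organic mix wins each soil group but Blend 1 wins overall — the comparison reverses. The organic mix's plots skew toward sandy soil, which has a lower base rate.

Yes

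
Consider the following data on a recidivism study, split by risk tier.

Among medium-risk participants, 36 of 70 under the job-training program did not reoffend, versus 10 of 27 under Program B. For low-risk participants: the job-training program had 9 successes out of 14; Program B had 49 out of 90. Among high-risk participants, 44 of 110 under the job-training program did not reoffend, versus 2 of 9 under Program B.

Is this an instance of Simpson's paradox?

Medium-risk: the job-training program 36/70 = 51.4%, Program B 10/27 = 37.0% → the job-training program
Low-risk: the job-training program 9/14 = 64.3%, Program B 49/90 = 54.4% → the job-training program
High-risk: the job-training program 44/110 = 40.0%, Program B 2/9 = 22.2% → the job-training program
Overall: the job-training program 89/194 = 45.9%, Program B 61/126 = 48.4% → Program B
The job-training program wins each risk group but Program B wins overall — the comparison reverses. The job-training program's participants skew toward high-risk, which has a lower base rate.

Yes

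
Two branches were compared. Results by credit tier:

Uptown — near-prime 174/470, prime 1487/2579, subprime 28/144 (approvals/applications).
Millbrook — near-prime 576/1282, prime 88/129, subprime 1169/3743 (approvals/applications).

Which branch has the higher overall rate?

Uptown

Near-prime: Uptown 174/470 = 37.0%, Millbrook 576/1282 = 44.9% → Millbrook
Prime: Uptown 1487/2579 = 57.7%, Millbrook 88/129 = 68.2% → Millbrook
Subprime: Uptown 28/144 = 19.4%, Millbrook 1169/3743 = 31.2% → Millbrook
Overall: Uptown 1689/3193 = 52.9%, Millbrook 1833/5154 = 35.6% → Uptown
(Millbrook wins every credit group but Uptown wins overall — Millbrook's applications skew toward the low-rate subprime group.)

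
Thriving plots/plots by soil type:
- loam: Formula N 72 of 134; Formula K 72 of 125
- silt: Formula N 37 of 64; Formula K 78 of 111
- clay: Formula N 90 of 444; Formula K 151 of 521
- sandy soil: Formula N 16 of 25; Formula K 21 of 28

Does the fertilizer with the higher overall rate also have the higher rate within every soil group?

Yes

Loam: Formula N 72/134 = 53.7%, Formula K 72/125 = 57.6% → Formula K
Silt: Formula N 37/64 = 57.8%, Formula K 78/111 = 70.3% → Formula K
Clay: Formula N 90/444 = 20.3%, Formula K 151/521 = 29.0% → Formula K
Sandy soil: Formula N 16/25 = 64.0%, Formula K 21/28 = 75.0% → Formula K
Overall: Formula N 215/667 = 32.2%, Formula K 322/785 = 41.0% → Formula K
Formula K wins overall and in every soil group — no reversal.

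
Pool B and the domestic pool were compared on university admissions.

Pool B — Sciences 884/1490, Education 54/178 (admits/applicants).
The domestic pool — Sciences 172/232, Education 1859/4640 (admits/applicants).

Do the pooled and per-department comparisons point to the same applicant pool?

Sciences: Pool B 884/1490 = 59.3%, the domestic pool 172/232 = 74.1% → the domestic pool
Education: Pool B 54/178 = 30.3%, the domestic pool 1859/4640 = 40.1% → the domestic pool
Overall: Pool B 938/1668 = 56.2%, the domestic pool 2031/4872 = 41.7% → Pool B
The domestic pool wins each department group but Pool B wins overall — the comparison reverses. The domestic pool's applicants skew toward Education, which has a lower base rate.

No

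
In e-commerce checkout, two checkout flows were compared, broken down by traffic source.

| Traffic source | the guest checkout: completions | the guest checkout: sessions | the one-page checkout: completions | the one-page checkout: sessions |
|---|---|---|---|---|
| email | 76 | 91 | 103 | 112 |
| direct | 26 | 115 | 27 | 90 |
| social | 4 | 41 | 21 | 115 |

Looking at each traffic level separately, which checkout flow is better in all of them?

the one-page checkout

Email: the guest checkout 76/91 = 83.5%, the one-page checkout 103/112 = 92.0% → the one-page checkout
Direct: the guest checkout 26/115 = 22.6%, the one-page checkout 27/90 = 30.0% → the one-page checkout
Social: the guest checkout 4/41 = 9.8%, the one-page checkout 21/115 = 18.3% → the one-page checkout
The one-page checkout has the higher rate in all 3 groups.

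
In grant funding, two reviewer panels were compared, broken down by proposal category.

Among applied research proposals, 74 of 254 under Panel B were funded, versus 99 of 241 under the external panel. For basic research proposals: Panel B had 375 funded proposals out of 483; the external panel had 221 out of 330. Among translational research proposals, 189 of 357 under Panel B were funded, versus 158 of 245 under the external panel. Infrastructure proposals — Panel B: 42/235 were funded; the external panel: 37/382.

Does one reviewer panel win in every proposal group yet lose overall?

No

Applied research: Panel B 74/254 = 29.1%, the external panel 99/241 = 41.1% → the external panel
Basic research: Panel B 375/483 = 77.6%, the external panel 221/330 = 67.0% → Panel B
Translational research: Panel B 189/357 = 52.9%, the external panel 158/245 = 64.5% → the external panel
Infrastructure: Panel B 42/235 = 17.9%, the external panel 37/382 = 9.7% → Panel B
Overall: Panel B 680/1329 = 51.2%, the external panel 515/1198 = 43.0% → Panel B
Neither sweeps: Panel B wins 2 of 4 groups, the external panel wins 2. Panel B wins overall but not every group — no Simpson reversal.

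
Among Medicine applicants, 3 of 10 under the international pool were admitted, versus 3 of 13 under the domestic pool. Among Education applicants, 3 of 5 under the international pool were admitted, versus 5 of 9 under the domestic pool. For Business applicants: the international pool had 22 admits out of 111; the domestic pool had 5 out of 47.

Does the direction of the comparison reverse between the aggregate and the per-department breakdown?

No

Medicine: the international pool 3/10 = 30.0%, the domestic pool 3/13 = 23.1% → the international pool
Education: the international pool 3/5 = 60.0%, the domestic pool 5/9 = 55.6% → the international pool
Business: the international pool 22/111 = 19.8%, the domestic pool 5/47 = 10.6% → the international pool
Overall: the international pool 28/126 = 22.2%, the domestic pool 13/69 = 18.8% → the international pool
The international pool wins overall and in every department group — no reversal.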